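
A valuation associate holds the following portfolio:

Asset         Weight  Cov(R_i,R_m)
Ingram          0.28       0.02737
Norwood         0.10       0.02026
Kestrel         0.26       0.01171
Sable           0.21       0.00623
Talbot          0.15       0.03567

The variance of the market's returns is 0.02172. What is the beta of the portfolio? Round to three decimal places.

0.893

β_Ingram = 0.02737 / 0.02172 = 1.2601
β_Norwood = 0.02026 / 0.02172 = 0.9328
β_Kestrel = 0.01171 / 0.02172 = 0.5391
β_Sable = 0.00623 / 0.02172 = 0.2868
β_Talbot = 0.03567 / 0.02172 = 1.6423
β_P = Σ w_i β_i = 0.28×1.2601 + 0.10×0.9328 + 0.26×0.5391 + 0.21×0.2868 + 0.15×1.6423 = 0.8928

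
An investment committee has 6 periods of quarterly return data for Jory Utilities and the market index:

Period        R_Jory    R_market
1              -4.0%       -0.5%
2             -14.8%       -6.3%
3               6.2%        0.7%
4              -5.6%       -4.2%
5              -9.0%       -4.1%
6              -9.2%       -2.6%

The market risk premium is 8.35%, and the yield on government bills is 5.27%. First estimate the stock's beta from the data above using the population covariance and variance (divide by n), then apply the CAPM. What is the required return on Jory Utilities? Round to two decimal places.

Mean R_i = (-4.0 − 14.8 + 6.2 − 5.6 − 9.0 − 9.2) / 6 = -6.0667%
Mean R_m = (-0.5 − 6.3 + 0.7 − 4.2 − 4.1 − 2.6) / 6 = -2.8333%
Σ(R_i − R̄_i)(R_m − R̄_m) = 80.7867  ⇒  Cov = 80.7867 / 6 = 13.4645
Σ(R_m − R̄_m)² = 33.4733  ⇒  Var(R_m) = 33.4733 / 6 = 5.5789
β = Cov / Var(R_m) = 13.4645 / 5.5789 = 2.4135
E(R) = R_f + β × MRP = 5.27% + 2.4135 × 8.35% = 25.42%

25.42%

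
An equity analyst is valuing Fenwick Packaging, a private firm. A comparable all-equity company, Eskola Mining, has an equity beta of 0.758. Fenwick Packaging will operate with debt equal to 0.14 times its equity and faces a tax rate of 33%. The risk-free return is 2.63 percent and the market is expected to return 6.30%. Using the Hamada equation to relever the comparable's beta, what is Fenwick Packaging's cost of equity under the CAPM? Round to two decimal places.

5.67%

β_L = β_U × [1 + (1 − t)(D/E)] = 0.758 × [1 + (1 − 0.33) × 0.14]
    = 0.758 × [1 + 0.67 × 0.14] = 0.758 × 1.0938 = 0.8291
MRP = 6.30% − 2.63% = 3.67%
E(R) = R_f + β_L × MRP = 2.63% + 0.8291 × 3.67% = 5.67%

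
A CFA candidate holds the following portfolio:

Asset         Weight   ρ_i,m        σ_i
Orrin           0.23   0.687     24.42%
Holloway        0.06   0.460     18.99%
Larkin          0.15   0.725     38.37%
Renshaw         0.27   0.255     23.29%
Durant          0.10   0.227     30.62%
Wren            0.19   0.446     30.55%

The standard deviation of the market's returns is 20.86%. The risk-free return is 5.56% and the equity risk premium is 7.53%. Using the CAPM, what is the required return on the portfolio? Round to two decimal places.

10.41%

β_Orrin = 0.687 × 24.42% / 20.86% = 0.8042
β_Holloway = 0.460 × 18.99% / 20.86% = 0.4188
β_Larkin = 0.725 × 38.37% / 20.86% = 1.3336
β_Renshaw = 0.255 × 23.29% / 20.86% = 0.2847
β_Durant = 0.227 × 30.62% / 20.86% = 0.3332
β_Wren = 0.446 × 30.55% / 20.86% = 0.6532
β_P = Σ w_i β_i = 0.23×0.8042 + 0.06×0.4188 + 0.15×1.3336 + 0.27×0.2847 + 0.10×0.3332 + 0.19×0.6532 = 0.6444
E(R_P) = R_f + β_P × MRP = 5.56% + 0.6444 × 7.53% = 10.41%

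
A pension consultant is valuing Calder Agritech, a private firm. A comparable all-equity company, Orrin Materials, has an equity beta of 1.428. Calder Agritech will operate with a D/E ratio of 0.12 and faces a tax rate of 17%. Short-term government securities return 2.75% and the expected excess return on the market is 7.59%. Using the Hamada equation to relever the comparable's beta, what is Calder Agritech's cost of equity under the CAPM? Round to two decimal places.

β_L = β_U × [1 + (1 − t)(D/E)] = 1.428 × [1 + (1 − 0.17) × 0.12]
    = 1.428 × [1 + 0.83 × 0.12] = 1.428 × 1.0996 = 1.5702
E(R) = R_f + β_L × MRP = 2.75% + 1.5702 × 7.59% = 14.67%

14.67%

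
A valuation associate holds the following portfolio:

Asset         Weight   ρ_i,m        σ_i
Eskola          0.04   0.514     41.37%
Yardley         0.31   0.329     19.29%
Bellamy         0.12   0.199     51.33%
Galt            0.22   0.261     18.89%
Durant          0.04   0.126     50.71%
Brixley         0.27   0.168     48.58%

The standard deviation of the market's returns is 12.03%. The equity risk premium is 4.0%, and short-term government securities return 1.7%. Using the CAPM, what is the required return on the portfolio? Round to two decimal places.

β_Eskola = 0.514 × 41.37% / 12.03% = 1.7676
β_Yardley = 0.329 × 19.29% / 12.03% = 0.5275
β_Bellamy = 0.199 × 51.33% / 12.03% = 0.8491
β_Galt = 0.261 × 18.89% / 12.03% = 0.4098
β_Durant = 0.126 × 50.71% / 12.03% = 0.5311
β_Brixley = 0.168 × 48.58% / 12.03% = 0.6784
β_P = Σ w_i β_i = 0.04×1.7676 + 0.31×0.5275 + 0.12×0.8491 + 0.22×0.4098 + 0.04×0.5311 + 0.27×0.6784 = 0.6307
E(R_P) = R_f + β_P × MRP = 1.7% + 0.6307 × 4.0% = 4.22%

4.22%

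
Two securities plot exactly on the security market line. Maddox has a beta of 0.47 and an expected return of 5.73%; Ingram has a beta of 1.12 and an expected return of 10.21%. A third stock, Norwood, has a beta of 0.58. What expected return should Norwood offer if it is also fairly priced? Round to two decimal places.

6.49%

MRP (SML slope) = (10.21% − 5.73%) / (1.12 − 0.47) = 4.48% / 0.65 = 6.8923%
R_f (intercept) = 5.73% − 0.47 × 6.8923% = 2.4906%
E(R_Norwood) = R_f + β × MRP = 2.4906% + 0.58 × 6.8923% = 6.49%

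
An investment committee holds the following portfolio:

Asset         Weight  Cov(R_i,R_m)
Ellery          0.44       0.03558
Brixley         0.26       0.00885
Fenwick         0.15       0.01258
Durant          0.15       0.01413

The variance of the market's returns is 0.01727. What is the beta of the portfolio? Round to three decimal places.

β_Ellery = 0.03558 / 0.01727 = 2.0602
β_Brixley = 0.00885 / 0.01727 = 0.5124
β_Fenwick = 0.01258 / 0.01727 = 0.7284
β_Durant = 0.01413 / 0.01727 = 0.8182
β_P = Σ w_i β_i = 0.44×2.0602 + 0.26×0.5124 + 0.15×0.7284 + 0.15×0.8182 = 1.2717

1.272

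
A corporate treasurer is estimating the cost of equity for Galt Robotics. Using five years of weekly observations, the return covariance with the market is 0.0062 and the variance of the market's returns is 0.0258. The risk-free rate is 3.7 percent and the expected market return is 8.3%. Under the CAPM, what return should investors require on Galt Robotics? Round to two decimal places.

β = Cov(R_i, R_m) / Var(R_m) = 0.0062 / 0.0258 = 0.2403
MRP = 8.3% − 3.7% = 4.60%
E(R) = R_f + β × MRP = 3.7% + 0.2403 × 4.6% = 4.81%

4.81%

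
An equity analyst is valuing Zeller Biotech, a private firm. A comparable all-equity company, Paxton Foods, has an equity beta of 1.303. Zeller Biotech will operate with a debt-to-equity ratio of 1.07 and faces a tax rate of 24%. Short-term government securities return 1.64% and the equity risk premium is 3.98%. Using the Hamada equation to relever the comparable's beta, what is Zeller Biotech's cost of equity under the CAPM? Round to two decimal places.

11.04%

β_L = β_U × [1 + (1 − t)(D/E)] = 1.303 × [1 + (1 − 0.24) × 1.07]
    = 1.303 × [1 + 0.76 × 1.07] = 1.303 × 1.8132 = 2.3626
E(R) = R_f + β_L × MRP = 1.64% + 2.3626 × 3.98% = 11.04%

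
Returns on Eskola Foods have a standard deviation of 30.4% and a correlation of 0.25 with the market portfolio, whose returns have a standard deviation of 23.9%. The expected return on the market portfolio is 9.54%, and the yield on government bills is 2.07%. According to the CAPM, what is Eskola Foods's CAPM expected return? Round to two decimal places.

β = ρ × σ_i / σ_m = 0.25 × 30.4% / 23.9% = 0.3180
MRP = 9.54% − 2.07% = 7.47%
E(R) = 2.07% + 0.3180 × 7.47% = 4.45%

4.45%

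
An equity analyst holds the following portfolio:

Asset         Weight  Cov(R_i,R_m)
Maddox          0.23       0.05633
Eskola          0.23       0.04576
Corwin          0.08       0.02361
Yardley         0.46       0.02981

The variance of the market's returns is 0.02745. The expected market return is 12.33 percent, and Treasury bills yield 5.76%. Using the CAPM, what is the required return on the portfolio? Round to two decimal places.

15.11%

β_Maddox = 0.05633 / 0.02745 = 2.0521
β_Eskola = 0.04576 / 0.02745 = 1.6670
β_Corwin = 0.02361 / 0.02745 = 0.8601
β_Yardley = 0.02981 / 0.02745 = 1.0860
β_P = Σ w_i β_i = 0.23×2.0521 + 0.23×1.6670 + 0.08×0.8601 + 0.46×1.0860 = 1.4238
MRP = 12.33% − 5.76% = 6.57%
E(R_P) = R_f + β_P × MRP = 5.76% + 1.4238 × 6.57% = 15.11%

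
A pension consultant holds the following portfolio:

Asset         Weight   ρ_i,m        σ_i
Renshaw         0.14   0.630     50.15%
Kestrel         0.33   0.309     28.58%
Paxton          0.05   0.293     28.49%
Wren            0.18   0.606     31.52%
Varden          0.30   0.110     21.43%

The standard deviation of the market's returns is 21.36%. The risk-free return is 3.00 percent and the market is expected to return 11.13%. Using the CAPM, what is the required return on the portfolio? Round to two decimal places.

β_Renshaw = 0.630 × 50.15% / 21.36% = 1.4791
β_Kestrel = 0.309 × 28.58% / 21.36% = 0.4134
β_Paxton = 0.293 × 28.49% / 21.36% = 0.3908
β_Wren = 0.606 × 31.52% / 21.36% = 0.8942
β_Varden = 0.110 × 21.43% / 21.36% = 0.1104
β_P = Σ w_i β_i = 0.14×1.4791 + 0.33×0.4134 + 0.05×0.3908 + 0.18×0.8942 + 0.30×0.1104 = 0.5571
MRP = 11.13% − 3.00% = 8.13%
E(R_P) = R_f + β_P × MRP = 3.00% + 0.5571 × 8.13% = 7.53%

7.53%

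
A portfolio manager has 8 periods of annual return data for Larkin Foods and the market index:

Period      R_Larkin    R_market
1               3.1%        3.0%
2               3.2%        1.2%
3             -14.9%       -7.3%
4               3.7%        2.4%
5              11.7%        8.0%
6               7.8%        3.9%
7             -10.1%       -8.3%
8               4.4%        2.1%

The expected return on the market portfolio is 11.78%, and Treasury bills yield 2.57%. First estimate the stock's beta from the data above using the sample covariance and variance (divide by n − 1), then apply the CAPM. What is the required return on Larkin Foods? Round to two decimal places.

16.97%

Mean R_i = (3.1 + 3.2 − 14.9 + 3.7 + 11.7 + 7.8 − 10.1 + 4.4) / 8 = 1.1125%
Mean R_m = (3.0 + 1.2 − 7.3 + 2.4 + 8.0 + 3.9 − 8.3 + 2.1) / 8 = 0.6250%
Σ(R_i − R̄_i)(R_m − R̄_m) = 342.3175  ⇒  Cov = 342.3175 / 7 = 48.9025
Σ(R_m − R̄_m)² = 218.8750  ⇒  Var(R_m) = 218.8750 / 7 = 31.2679
β = Cov / Var(R_m) = 48.9025 / 31.2679 = 1.5640
MRP = 11.78% − 2.57% = 9.21%
E(R) = R_f + β × MRP = 2.57% + 1.5640 × 9.21% = 16.97%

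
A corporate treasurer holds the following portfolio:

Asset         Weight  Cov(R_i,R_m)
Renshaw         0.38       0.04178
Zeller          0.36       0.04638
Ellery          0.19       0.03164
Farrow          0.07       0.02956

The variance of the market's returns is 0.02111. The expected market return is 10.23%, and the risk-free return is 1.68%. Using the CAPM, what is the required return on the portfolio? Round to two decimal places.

β_Renshaw = 0.04178 / 0.02111 = 1.9792
β_Zeller = 0.04638 / 0.02111 = 2.1971
β_Ellery = 0.03164 / 0.02111 = 1.4988
β_Farrow = 0.02956 / 0.02111 = 1.4003
β_P = Σ w_i β_i = 0.38×1.9792 + 0.36×2.1971 + 0.19×1.4988 + 0.07×1.4003 = 1.9258
MRP = 10.23% − 1.68% = 8.55%
E(R_P) = R_f + β_P × MRP = 1.68% + 1.9258 × 8.55% = 18.15%

18.15%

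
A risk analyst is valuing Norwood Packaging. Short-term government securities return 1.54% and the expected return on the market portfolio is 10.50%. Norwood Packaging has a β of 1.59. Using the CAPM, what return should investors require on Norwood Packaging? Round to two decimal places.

Market risk premium = E(R_m) − R_f = 10.50% − 1.54% = 8.96%
E(R) = R_f + β × MRP = 1.54% + 1.59 × 8.96% = 15.79%

15.79%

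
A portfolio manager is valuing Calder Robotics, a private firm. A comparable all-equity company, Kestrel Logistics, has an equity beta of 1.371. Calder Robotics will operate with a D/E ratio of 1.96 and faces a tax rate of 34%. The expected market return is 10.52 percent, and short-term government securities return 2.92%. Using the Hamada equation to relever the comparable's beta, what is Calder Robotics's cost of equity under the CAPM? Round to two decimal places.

β_L = β_U × [1 + (1 − t)(D/E)] = 1.371 × [1 + (1 − 0.34) × 1.96]
    = 1.371 × [1 + 0.66 × 1.96] = 1.371 × 2.2936 = 3.1445
MRP = 10.52% − 2.92% = 7.60%
E(R) = R_f + β_L × MRP = 2.92% + 3.1445 × 7.60% = 26.82%

26.82%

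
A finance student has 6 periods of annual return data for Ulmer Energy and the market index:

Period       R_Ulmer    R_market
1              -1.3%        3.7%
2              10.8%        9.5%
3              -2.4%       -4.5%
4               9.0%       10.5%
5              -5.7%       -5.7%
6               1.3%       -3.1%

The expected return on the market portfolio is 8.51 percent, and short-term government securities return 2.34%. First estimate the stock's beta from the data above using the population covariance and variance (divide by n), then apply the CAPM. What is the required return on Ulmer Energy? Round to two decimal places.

Mean R_i = (-1.3 + 10.8 − 2.4 + 9.0 − 5.7 + 1.3) / 6 = 1.9500%
Mean R_m = (3.7 + 9.5 − 4.5 + 10.5 − 5.7 − 3.1) / 6 = 1.7333%
Σ(R_i − R̄_i)(R_m − R̄_m) = 211.2700  ⇒  Cov = 211.2700 / 6 = 35.2117
Σ(R_m − R̄_m)² = 258.5133  ⇒  Var(R_m) = 258.5133 / 6 = 43.0856
β = Cov / Var(R_m) = 35.2117 / 43.0856 = 0.8172
MRP = 8.51% − 2.34% = 6.17%
E(R) = R_f + β × MRP = 2.34% + 0.8172 × 6.17% = 7.38%

7.38%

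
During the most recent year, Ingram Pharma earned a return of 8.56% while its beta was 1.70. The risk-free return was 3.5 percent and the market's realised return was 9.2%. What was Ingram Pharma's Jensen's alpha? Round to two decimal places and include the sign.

-4.63%

Market excess return = 9.2% − 3.5% = 5.70%
CAPM benchmark = R_f + β(R_m − R_f) = 3.5% + 1.70 × 5.7% = 13.1900%
α = actual − benchmark = 8.56% − 13.1900% = -4.63%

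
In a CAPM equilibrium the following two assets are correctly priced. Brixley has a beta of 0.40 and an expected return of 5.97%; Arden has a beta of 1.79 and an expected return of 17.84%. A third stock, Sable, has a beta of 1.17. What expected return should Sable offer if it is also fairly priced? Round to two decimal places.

MRP (SML slope) = (17.84% − 5.97%) / (1.79 − 0.40) = 11.87% / 1.39 = 8.5396%
R_f (intercept) = 5.97% − 0.40 × 8.5396% = 2.5542%
E(R_Sable) = R_f + β × MRP = 2.5542% + 1.17 × 8.5396% = 12.55%

12.55%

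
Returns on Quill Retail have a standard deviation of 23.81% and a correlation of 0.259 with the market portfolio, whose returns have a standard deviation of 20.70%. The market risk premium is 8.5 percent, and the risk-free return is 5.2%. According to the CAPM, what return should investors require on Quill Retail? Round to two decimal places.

7.73%

β = ρ × σ_i / σ_m = 0.259 × 23.81% / 20.70% = 0.2979
E(R) = 5.2% + 0.2979 × 8.5% = 7.73%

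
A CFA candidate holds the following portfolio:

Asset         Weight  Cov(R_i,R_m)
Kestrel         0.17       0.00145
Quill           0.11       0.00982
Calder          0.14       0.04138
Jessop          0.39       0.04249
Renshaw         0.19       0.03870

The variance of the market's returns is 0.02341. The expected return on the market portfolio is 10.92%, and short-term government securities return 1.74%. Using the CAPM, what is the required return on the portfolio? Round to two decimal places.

β_Kestrel = 0.00145 / 0.02341 = 0.0619
β_Quill = 0.00982 / 0.02341 = 0.4195
β_Calder = 0.04138 / 0.02341 = 1.7676
β_Jessop = 0.04249 / 0.02341 = 1.8150
β_Renshaw = 0.03870 / 0.02341 = 1.6531
β_P = Σ w_i β_i = 0.17×0.0619 + 0.11×0.4195 + 0.14×1.7676 + 0.39×1.8150 + 0.19×1.6531 = 1.3261
MRP = 10.92% − 1.74% = 9.18%
E(R_P) = R_f + β_P × MRP = 1.74% + 1.3261 × 9.18% = 13.91%

13.91%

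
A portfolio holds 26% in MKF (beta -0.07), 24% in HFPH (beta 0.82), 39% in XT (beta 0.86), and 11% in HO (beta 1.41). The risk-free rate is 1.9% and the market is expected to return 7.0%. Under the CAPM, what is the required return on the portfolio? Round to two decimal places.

β_P = Σ w_i β_i = 0.26×-0.07 + 0.24×0.82 + 0.39×0.86 + 0.11×1.41 = 0.6691
MRP = 7.0% − 1.9% = 5.10%
E(R_P) = R_f + β_P × MRP = 1.9% + 0.6691 × 5.1% = 5.31%

5.31%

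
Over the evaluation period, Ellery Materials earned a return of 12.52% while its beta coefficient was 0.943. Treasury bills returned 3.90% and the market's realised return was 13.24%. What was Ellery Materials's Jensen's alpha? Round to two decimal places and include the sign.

Market excess return = 13.24% − 3.90% = 9.34%
CAPM benchmark = R_f + β(R_m − R_f) = 3.90% + 0.943 × 9.34% = 12.70762%
α = actual − benchmark = 12.52% − 12.70762% = -0.19%

-0.19%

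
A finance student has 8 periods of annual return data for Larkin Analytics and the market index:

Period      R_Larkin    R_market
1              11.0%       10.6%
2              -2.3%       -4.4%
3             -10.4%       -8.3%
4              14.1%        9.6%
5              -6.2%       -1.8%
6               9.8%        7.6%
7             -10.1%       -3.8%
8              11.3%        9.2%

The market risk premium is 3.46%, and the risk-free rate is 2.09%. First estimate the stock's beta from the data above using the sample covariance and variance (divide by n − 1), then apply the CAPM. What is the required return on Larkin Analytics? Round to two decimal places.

Mean R_i = (11.0 − 2.3 − 10.4 + 14.1 − 6.2 + 9.8 − 10.1 + 11.3) / 8 = 2.1500%
Mean R_m = (10.6 − 4.4 − 8.3 + 9.6 − 1.8 + 7.6 − 3.8 + 9.2) / 8 = 2.3375%
Σ(R_i − R̄_i)(R_m − R̄_m) = 536.1750  ⇒  Cov = 536.1750 / 7 = 76.5964
Σ(R_m − R̄_m)² = 409.1388  ⇒  Var(R_m) = 409.1388 / 7 = 58.4484
β = Cov / Var(R_m) = 76.5964 / 58.4484 = 1.3105
E(R) = R_f + β × MRP = 2.09% + 1.3105 × 3.46% = 6.62%

6.62%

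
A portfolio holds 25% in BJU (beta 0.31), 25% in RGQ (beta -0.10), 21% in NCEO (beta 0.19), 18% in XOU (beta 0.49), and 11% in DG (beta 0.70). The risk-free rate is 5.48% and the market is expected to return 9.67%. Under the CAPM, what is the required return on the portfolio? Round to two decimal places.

β_P = Σ w_i β_i = 0.25×0.31 + 0.25×-0.10 + 0.21×0.19 + 0.18×0.49 + 0.11×0.70 = 0.2576
MRP = 9.67% − 5.48% = 4.19%
E(R_P) = R_f + β_P × MRP = 5.48% + 0.2576 × 4.19% = 6.56%

6.56%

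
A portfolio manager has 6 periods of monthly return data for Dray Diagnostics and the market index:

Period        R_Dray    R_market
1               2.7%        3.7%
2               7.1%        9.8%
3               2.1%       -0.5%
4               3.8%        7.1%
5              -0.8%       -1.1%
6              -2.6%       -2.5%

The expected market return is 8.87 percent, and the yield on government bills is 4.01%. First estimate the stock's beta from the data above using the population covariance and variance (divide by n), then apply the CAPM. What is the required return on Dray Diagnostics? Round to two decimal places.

7.15%

Mean R_i = (2.7 + 7.1 + 2.1 + 3.8 − 0.8 − 2.6) / 6 = 2.0500%
Mean R_m = (3.7 + 9.8 − 0.5 + 7.1 − 1.1 − 2.5) / 6 = 2.7500%
Σ(R_i − R̄_i)(R_m − R̄_m) = 79.0550  ⇒  Cov = 79.0550 / 6 = 13.1758
Σ(R_m − R̄_m)² = 122.4750  ⇒  Var(R_m) = 122.4750 / 6 = 20.4125
β = Cov / Var(R_m) = 13.1758 / 20.4125 = 0.6455
MRP = 8.87% − 4.01% = 4.86%
E(R) = R_f + β × MRP = 4.01% + 0.6455 × 4.86% = 7.15%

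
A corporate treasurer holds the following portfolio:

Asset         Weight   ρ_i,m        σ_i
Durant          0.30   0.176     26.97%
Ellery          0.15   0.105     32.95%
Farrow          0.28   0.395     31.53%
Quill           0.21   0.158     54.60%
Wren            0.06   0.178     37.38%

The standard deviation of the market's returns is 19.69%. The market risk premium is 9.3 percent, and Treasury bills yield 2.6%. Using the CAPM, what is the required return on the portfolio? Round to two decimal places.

6.21%

β_Durant = 0.176 × 26.97% / 19.69% = 0.2411
β_Ellery = 0.105 × 32.95% / 19.69% = 0.1757
β_Farrow = 0.395 × 31.53% / 19.69% = 0.6325
β_Quill = 0.158 × 54.60% / 19.69% = 0.4381
β_Wren = 0.178 × 37.38% / 19.69% = 0.3379
β_P = Σ w_i β_i = 0.30×0.2411 + 0.15×0.1757 + 0.28×0.6325 + 0.21×0.4381 + 0.06×0.3379 = 0.3881
E(R_P) = R_f + β_P × MRP = 2.6% + 0.3881 × 9.3% = 6.21%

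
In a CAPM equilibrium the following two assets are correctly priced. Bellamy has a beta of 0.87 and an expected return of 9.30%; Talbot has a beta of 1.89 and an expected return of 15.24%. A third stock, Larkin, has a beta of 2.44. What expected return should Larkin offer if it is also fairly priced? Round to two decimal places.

MRP (SML slope) = (15.24% − 9.30%) / (1.89 − 0.87) = 5.94% / 1.02 = 5.8235%
R_f (intercept) = 9.30% − 0.87 × 5.8235% = 4.2336%
E(R_Larkin) = R_f + β × MRP = 4.2336% + 2.44 × 5.8235% = 18.44%

18.44%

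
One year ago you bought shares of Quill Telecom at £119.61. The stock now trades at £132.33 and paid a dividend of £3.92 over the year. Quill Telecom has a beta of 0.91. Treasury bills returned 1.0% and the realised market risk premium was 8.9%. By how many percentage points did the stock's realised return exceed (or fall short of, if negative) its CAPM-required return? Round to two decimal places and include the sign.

+4.81%

Realised HPR = (P1 + D1 − P0) / P0 = (132.33 + 3.92 − 119.61) / 119.61 = 16.64 / 119.61 = 13.9119%
CAPM required = R_f + β·MRP = 1.0% + 0.91 × 8.9% = 9.0990%
α = realised − required = 13.9119% − 9.0990% = +4.81%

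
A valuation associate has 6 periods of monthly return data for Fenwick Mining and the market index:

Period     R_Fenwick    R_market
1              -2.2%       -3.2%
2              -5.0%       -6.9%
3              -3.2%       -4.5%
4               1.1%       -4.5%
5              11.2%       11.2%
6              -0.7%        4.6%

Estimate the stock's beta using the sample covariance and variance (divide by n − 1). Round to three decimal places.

0.715

Mean R_i = (-2.2 − 5.0 − 3.2 + 1.1 + 11.2 − 0.7) / 6 = 0.2000%
Mean R_m = (-3.2 − 6.9 − 4.5 − 4.5 + 11.2 + 4.6) / 6 = -0.5500%
Σ(R_i − R̄_i)(R_m − R̄_m) = 173.8700  ⇒  Cov = 173.8700 / 5 = 34.7740
Σ(R_m − R̄_m)² = 243.1350  ⇒  Var(R_m) = 243.1350 / 5 = 48.6270
β = Cov / Var(R_m) = 34.7740 / 48.6270 = 0.7151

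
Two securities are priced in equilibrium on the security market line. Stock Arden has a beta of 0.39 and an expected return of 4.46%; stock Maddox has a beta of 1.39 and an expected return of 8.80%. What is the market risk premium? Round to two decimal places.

Both satisfy E(R) = R_f + β·MRP, so the slope of the SML is
MRP = (8.80% − 4.46%) / (1.39 − 0.39) = 4.34% / 1.00 = 4.3400%

4.34%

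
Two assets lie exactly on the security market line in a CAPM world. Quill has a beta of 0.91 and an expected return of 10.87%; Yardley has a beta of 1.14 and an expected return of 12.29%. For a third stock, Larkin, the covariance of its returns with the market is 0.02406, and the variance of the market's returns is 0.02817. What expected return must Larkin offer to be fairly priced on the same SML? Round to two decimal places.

MRP = (12.29% − 10.87%) / (1.14 − 0.91) = 6.1739%
R_f = 10.87% − 0.91 × 6.1739% = 5.2518%
β_Larkin = Cov / Var(R_m) = 0.02406 / 0.02817 = 0.8541
E(R_Larkin) = R_f + β × MRP = 5.2518% + 0.8541 × 6.1739% = 10.52%

10.52%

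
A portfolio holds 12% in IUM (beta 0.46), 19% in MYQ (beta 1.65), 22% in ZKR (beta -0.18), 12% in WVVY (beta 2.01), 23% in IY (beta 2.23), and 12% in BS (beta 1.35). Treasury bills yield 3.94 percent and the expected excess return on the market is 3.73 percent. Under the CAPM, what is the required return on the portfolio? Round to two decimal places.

β_P = Σ w_i β_i = 0.12×0.46 + 0.19×1.65 + 0.22×-0.18 + 0.12×2.01 + 0.23×2.23 + 0.12×1.35 = 1.2452
E(R_P) = R_f + β_P × MRP = 3.94% + 1.2452 × 3.73% = 8.58%

8.58%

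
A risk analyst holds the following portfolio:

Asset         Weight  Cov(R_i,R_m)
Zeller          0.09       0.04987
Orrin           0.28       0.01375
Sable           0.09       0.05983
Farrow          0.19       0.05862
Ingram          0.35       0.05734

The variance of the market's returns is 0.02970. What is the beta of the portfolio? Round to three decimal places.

β_Zeller = 0.04987 / 0.02970 = 1.6791
β_Orrin = 0.01375 / 0.02970 = 0.4630
β_Sable = 0.05983 / 0.02970 = 2.0145
β_Farrow = 0.05862 / 0.02970 = 1.9737
β_Ingram = 0.05734 / 0.02970 = 1.9306
β_P = Σ w_i β_i = 0.09×1.6791 + 0.28×0.4630 + 0.09×2.0145 + 0.19×1.9737 + 0.35×1.9306 = 1.5128

1.513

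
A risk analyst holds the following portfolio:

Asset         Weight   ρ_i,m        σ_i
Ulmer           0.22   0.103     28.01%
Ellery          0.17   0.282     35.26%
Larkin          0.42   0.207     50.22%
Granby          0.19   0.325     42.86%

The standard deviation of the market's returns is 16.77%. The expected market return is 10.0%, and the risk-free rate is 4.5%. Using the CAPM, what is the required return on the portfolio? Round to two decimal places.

β_Ulmer = 0.103 × 28.01% / 16.77% = 0.1720
β_Ellery = 0.282 × 35.26% / 16.77% = 0.5929
β_Larkin = 0.207 × 50.22% / 16.77% = 0.6199
β_Granby = 0.325 × 42.86% / 16.77% = 0.8306
β_P = Σ w_i β_i = 0.22×0.1720 + 0.17×0.5929 + 0.42×0.6199 + 0.19×0.8306 = 0.5568
MRP = 10.0% − 4.5% = 5.50%
E(R_P) = R_f + β_P × MRP = 4.5% + 0.5568 × 5.5% = 7.56%

7.56%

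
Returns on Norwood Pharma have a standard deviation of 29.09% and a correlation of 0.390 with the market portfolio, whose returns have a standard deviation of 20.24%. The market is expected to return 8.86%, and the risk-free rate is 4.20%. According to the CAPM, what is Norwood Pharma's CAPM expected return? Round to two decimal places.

6.81%

β = ρ × σ_i / σ_m = 0.390 × 29.09% / 20.24% = 0.5605
MRP = 8.86% − 4.20% = 4.66%
E(R) = 4.20% + 0.5605 × 4.66% = 6.81%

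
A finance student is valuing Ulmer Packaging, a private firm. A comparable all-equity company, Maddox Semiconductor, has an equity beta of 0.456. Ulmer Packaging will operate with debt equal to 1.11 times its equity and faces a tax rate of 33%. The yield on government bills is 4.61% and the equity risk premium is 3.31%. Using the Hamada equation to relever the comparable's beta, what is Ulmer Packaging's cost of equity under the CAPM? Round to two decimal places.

β_L = β_U × [1 + (1 − t)(D/E)] = 0.456 × [1 + (1 − 0.33) × 1.11]
    = 0.456 × [1 + 0.67 × 1.11] = 0.456 × 1.7437 = 0.7951
E(R) = R_f + β_L × MRP = 4.61% + 0.7951 × 3.31% = 7.24%

7.24%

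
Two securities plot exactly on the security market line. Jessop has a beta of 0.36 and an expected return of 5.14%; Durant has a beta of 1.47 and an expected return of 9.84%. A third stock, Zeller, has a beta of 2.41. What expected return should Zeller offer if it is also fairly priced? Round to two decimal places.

MRP (SML slope) = (9.84% − 5.14%) / (1.47 − 0.36) = 4.70% / 1.11 = 4.2342%
R_f (intercept) = 5.14% − 0.36 × 4.2342% = 3.6157%
E(R_Zeller) = R_f + β × MRP = 3.6157% + 2.41 × 4.2342% = 13.82%

13.82%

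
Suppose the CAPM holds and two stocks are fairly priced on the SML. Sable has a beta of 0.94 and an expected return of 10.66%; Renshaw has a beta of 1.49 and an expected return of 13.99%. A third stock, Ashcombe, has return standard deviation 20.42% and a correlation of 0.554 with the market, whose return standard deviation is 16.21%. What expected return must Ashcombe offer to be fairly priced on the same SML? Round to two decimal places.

MRP = (13.99% − 10.66%) / (1.49 − 0.94) = 6.0545%
R_f = 10.66% − 0.94 × 6.0545% = 4.9688%
β_Ashcombe = ρ·σ_i/σ_m = 0.554 × 20.42 / 16.21 = 0.6979
E(R_Ashcombe) = R_f + β × MRP = 4.9688% + 0.6979 × 6.0545% = 9.19%

9.19%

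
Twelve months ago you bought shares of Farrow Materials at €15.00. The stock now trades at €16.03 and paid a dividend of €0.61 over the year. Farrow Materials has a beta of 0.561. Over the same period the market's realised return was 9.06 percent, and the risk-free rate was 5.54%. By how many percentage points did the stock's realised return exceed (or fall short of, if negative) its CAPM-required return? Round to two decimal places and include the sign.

Realised HPR = (P1 + D1 − P0) / P0 = (16.03 + 0.61 − 15.00) / 15.00 = 1.64 / 15.00 = 10.9333%
MRP = 9.06% − 5.54% = 3.52%
CAPM required = R_f + β·MRP = 5.54% + 0.561 × 3.52% = 7.51472%
α = realised − required = 10.9333% − 7.51472% = +3.42%

+3.42%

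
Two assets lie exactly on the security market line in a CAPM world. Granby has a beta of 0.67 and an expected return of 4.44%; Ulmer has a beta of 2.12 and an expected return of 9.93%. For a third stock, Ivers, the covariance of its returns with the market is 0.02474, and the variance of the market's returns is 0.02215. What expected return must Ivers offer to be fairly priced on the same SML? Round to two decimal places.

MRP = (9.93% − 4.44%) / (2.12 − 0.67) = 3.7862%
R_f = 4.44% − 0.67 × 3.7862% = 1.9032%
β_Ivers = Cov / Var(R_m) = 0.02474 / 0.02215 = 1.1169
E(R_Ivers) = R_f + β × MRP = 1.9032% + 1.1169 × 3.7862% = 6.13%

6.13%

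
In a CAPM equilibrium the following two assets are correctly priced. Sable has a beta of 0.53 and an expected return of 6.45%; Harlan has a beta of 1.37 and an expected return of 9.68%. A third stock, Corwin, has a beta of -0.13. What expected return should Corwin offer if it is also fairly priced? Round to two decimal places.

MRP (SML slope) = (9.68% − 6.45%) / (1.37 − 0.53) = 3.23% / 0.84 = 3.8452%
R_f (intercept) = 6.45% − 0.53 × 3.8452% = 4.4120%
E(R_Corwin) = R_f + β × MRP = 4.4120% + -0.13 × 3.8452% = 3.91%

3.91%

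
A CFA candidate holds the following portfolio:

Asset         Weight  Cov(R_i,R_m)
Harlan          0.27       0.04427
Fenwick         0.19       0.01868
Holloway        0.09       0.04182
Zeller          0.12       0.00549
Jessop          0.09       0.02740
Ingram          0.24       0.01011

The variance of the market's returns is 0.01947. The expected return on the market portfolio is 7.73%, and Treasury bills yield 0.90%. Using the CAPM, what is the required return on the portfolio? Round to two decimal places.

β_Harlan = 0.04427 / 0.01947 = 2.2738
β_Fenwick = 0.01868 / 0.01947 = 0.9594
β_Holloway = 0.04182 / 0.01947 = 2.1479
β_Zeller = 0.00549 / 0.01947 = 0.2820
β_Jessop = 0.02740 / 0.01947 = 1.4073
β_Ingram = 0.01011 / 0.01947 = 0.5193
β_P = Σ w_i β_i = 0.27×2.2738 + 0.19×0.9594 + 0.09×2.1479 + 0.12×0.2820 + 0.09×1.4073 + 0.24×0.5193 = 1.2747
MRP = 7.73% − 0.90% = 6.83%
E(R_P) = R_f + β_P × MRP = 0.90% + 1.2747 × 6.83% = 9.61%

9.61%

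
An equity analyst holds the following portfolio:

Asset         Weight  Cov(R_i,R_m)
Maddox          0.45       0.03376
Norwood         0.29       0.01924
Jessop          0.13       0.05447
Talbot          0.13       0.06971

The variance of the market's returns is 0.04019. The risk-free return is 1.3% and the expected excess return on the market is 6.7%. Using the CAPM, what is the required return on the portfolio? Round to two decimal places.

β_Maddox = 0.03376 / 0.04019 = 0.8400
β_Norwood = 0.01924 / 0.04019 = 0.4787
β_Jessop = 0.05447 / 0.04019 = 1.3553
β_Talbot = 0.06971 / 0.04019 = 1.7345
β_P = Σ w_i β_i = 0.45×0.8400 + 0.29×0.4787 + 0.13×1.3553 + 0.13×1.7345 = 0.9185
E(R_P) = R_f + β_P × MRP = 1.3% + 0.9185 × 6.7% = 7.45%

7.45%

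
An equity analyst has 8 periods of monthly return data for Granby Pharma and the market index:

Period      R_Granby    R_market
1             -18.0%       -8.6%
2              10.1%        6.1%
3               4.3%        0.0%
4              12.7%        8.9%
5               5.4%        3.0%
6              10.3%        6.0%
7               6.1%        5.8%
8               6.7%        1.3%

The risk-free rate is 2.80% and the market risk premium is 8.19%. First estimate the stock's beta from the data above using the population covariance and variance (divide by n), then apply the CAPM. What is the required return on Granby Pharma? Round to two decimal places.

Mean R_i = (-18.0 + 10.1 + 4.3 + 12.7 + 5.4 + 10.3 + 6.1 + 6.7) / 8 = 4.7000%
Mean R_m = (-8.6 + 6.1 + 0.0 + 8.9 + 3.0 + 6.0 + 5.8 + 1.3) / 8 = 2.8125%
Σ(R_i − R̄_i)(R_m − R̄_m) = 345.7800  ⇒  Cov = 345.7800 / 8 = 43.2225
Σ(R_m − R̄_m)² = 207.4288  ⇒  Var(R_m) = 207.4288 / 8 = 25.9286
β = Cov / Var(R_m) = 43.2225 / 25.9286 = 1.6670
E(R) = R_f + β × MRP = 2.80% + 1.6670 × 8.19% = 16.45%

16.45%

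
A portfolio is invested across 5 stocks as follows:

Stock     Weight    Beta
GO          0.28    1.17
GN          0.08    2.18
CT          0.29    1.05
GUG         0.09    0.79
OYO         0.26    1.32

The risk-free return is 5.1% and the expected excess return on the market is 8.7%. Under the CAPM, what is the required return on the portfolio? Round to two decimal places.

β_P = Σ w_i β_i = 0.28×1.17 + 0.08×2.18 + 0.29×1.05 + 0.09×0.79 + 0.26×1.32 = 1.2208
E(R_P) = R_f + β_P × MRP = 5.1% + 1.2208 × 8.7% = 15.72%

15.72%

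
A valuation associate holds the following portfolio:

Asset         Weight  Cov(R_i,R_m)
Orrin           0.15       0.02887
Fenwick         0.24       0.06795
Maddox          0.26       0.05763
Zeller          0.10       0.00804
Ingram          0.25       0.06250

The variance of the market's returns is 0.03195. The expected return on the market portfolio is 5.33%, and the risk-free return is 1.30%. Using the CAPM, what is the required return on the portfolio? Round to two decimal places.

β_Orrin = 0.02887 / 0.03195 = 0.9036
β_Fenwick = 0.06795 / 0.03195 = 2.1268
β_Maddox = 0.05763 / 0.03195 = 1.8038
β_Zeller = 0.00804 / 0.03195 = 0.2516
β_Ingram = 0.06250 / 0.03195 = 1.9562
β_P = Σ w_i β_i = 0.15×0.9036 + 0.24×2.1268 + 0.26×1.8038 + 0.10×0.2516 + 0.25×1.9562 = 1.6292
MRP = 5.33% − 1.30% = 4.03%
E(R_P) = R_f + β_P × MRP = 1.30% + 1.6292 × 4.03% = 7.87%

7.87%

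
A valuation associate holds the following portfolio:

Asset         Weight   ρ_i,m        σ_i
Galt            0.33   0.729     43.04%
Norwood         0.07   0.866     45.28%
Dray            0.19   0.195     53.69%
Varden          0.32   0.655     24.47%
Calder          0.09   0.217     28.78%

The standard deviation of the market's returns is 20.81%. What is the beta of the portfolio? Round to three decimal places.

0.999

β_Galt = 0.729 × 43.04% / 20.81% = 1.5077
β_Norwood = 0.866 × 45.28% / 20.81% = 1.8843
β_Dray = 0.195 × 53.69% / 20.81% = 0.5031
β_Varden = 0.655 × 24.47% / 20.81% = 0.7702
β_Calder = 0.217 × 28.78% / 20.81% = 0.3001
β_P = Σ w_i β_i = 0.33×1.5077 + 0.07×1.8843 + 0.19×0.5031 + 0.32×0.7702 + 0.09×0.3001 = 0.9985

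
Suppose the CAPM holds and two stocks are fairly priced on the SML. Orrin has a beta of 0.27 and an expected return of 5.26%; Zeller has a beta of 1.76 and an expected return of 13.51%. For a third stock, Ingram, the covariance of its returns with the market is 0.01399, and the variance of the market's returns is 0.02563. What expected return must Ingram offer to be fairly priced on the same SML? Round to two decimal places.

MRP = (13.51% − 5.26%) / (1.76 − 0.27) = 5.5369%
R_f = 5.26% − 0.27 × 5.5369% = 3.7650%
β_Ingram = Cov / Var(R_m) = 0.01399 / 0.02563 = 0.5458
E(R_Ingram) = R_f + β × MRP = 3.7650% + 0.5458 × 5.5369% = 6.79%

6.79%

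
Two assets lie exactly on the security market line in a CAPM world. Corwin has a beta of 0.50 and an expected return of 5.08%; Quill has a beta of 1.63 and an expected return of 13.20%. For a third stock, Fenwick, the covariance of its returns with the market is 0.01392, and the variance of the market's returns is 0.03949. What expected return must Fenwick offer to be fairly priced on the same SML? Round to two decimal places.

4.02%

MRP = (13.20% − 5.08%) / (1.63 − 0.50) = 7.1858%
R_f = 5.08% − 0.50 × 7.1858% = 1.4871%
β_Fenwick = Cov / Var(R_m) = 0.01392 / 0.03949 = 0.3525
E(R_Fenwick) = R_f + β × MRP = 1.4871% + 0.3525 × 7.1858% = 4.02%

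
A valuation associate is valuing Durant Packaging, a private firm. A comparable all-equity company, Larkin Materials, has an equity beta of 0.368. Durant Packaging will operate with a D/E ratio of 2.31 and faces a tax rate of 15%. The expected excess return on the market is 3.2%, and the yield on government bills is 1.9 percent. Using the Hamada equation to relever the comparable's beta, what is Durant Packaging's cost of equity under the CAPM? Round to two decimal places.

5.39%

β_L = β_U × [1 + (1 − t)(D/E)] = 0.368 × [1 + (1 − 0.15) × 2.31]
    = 0.368 × [1 + 0.85 × 2.31] = 0.368 × 2.9635 = 1.0906
E(R) = R_f + β_L × MRP = 1.9% + 1.0906 × 3.2% = 5.39%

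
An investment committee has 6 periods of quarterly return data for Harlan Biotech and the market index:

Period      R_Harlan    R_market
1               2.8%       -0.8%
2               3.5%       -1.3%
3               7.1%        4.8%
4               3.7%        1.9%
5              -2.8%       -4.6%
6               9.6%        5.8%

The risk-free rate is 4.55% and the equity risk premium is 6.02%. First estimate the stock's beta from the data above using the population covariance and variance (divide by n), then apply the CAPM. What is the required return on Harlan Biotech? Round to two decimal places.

Mean R_i = (2.8 + 3.5 + 7.1 + 3.7 − 2.8 + 9.6) / 6 = 3.9833%
Mean R_m = (-0.8 − 1.3 + 4.8 + 1.9 − 4.6 + 5.8) / 6 = 0.9667%
Σ(R_i − R̄_i)(R_m − R̄_m) = 79.7767  ⇒  Cov = 79.7767 / 6 = 13.2961
Σ(R_m − R̄_m)² = 78.1733  ⇒  Var(R_m) = 78.1733 / 6 = 13.0289
β = Cov / Var(R_m) = 13.2961 / 13.0289 = 1.0205
E(R) = R_f + β × MRP = 4.55% + 1.0205 × 6.02% = 10.69%

10.69%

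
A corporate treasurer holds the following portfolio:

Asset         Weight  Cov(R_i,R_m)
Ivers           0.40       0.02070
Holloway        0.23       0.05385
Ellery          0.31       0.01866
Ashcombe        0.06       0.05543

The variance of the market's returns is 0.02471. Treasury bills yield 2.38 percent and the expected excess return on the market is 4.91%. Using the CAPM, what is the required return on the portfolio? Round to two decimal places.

β_Ivers = 0.02070 / 0.02471 = 0.8377
β_Holloway = 0.05385 / 0.02471 = 2.1793
β_Ellery = 0.01866 / 0.02471 = 0.7552
β_Ashcombe = 0.05543 / 0.02471 = 2.2432
β_P = Σ w_i β_i = 0.40×0.8377 + 0.23×2.1793 + 0.31×0.7552 + 0.06×2.2432 = 1.2050
E(R_P) = R_f + β_P × MRP = 2.38% + 1.2050 × 4.91% = 8.30%

8.30%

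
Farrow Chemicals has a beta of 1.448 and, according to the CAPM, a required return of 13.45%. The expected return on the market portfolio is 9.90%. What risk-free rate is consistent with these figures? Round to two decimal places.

1.98%

E(R) = R_f + β(E(R_m) − R_f) = R_f(1 − β) + β·E(R_m)
13.45% = R_f × (1 − 1.448) + 1.448 × 9.90%
13.45% = R_f × -0.448 + 14.33520%
R_f = (13.45% − 14.33520%) / -0.448 = 1.98%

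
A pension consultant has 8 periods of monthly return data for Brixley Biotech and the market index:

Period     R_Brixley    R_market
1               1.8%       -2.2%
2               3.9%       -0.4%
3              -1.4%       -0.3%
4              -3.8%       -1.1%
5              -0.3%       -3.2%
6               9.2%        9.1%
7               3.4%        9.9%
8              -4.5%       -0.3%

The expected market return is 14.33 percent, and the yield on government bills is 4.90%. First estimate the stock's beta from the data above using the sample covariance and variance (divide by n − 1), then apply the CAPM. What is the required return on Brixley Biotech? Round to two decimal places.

10.47%

Mean R_i = (1.8 + 3.9 − 1.4 − 3.8 − 0.3 + 9.2 + 3.4 − 4.5) / 8 = 1.0375%
Mean R_m = (-2.2 − 0.4 − 0.3 − 1.1 − 3.2 + 9.1 + 9.9 − 0.3) / 8 = 1.4375%
Σ(R_i − R̄_i)(R_m − R̄_m) = 106.8388  ⇒  Cov = 106.8388 / 7 = 15.2627
Σ(R_m − R̄_m)² = 180.9188  ⇒  Var(R_m) = 180.9188 / 7 = 25.8455
β = Cov / Var(R_m) = 15.2627 / 25.8455 = 0.5905
MRP = 14.33% − 4.90% = 9.43%
E(R) = R_f + β × MRP = 4.90% + 0.5905 × 9.43% = 10.47%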